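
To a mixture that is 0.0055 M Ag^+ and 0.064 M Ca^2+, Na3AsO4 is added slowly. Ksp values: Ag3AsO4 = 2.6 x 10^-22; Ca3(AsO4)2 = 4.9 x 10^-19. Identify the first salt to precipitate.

Each salt begins to precipitate when Q = Ksp, i.e. when [AsO4^3-] reaches its threshold.
For Ag3AsO4: 2.6 x 10^-22 = (0.0055)^3 × [AsO4^3-]  ⇒  [AsO4^3-] = 1.6 × 10^-15 M.
For Ca3(AsO4)2: 4.9 x 10^-19 = (0.064)^3 × [AsO4^3-]^2  ⇒  [AsO4^3-] = 4.3 × 10^-8 M.
The salt with the lower threshold [AsO4^3-] precipitates first: Ag3AsO4.

Ag3AsO4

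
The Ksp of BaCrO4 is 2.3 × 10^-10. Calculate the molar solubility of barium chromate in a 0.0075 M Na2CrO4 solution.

3.1 × 10^-8 M

BaCrO4(s) <=> Ba^2+ + CrO4^2-
Ksp = [Ba^2+][CrO4^2-]
Let s be the molar solubility in this solution. [Ba^2+] = s, [CrO4^2-] = 0.0075 + s ≈ 0.0075 (common-ion effect: CrO4^2- is already 0.0075 M).
Ksp ≈ s × 0.0075
s = 3.1 x 10^-8 M
Check: s = 3.1 × 10^-8 ≪ 0.0075, so the approximation is valid.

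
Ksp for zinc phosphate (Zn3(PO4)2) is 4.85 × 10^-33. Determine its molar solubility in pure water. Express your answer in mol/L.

Zn3(PO4)2(s) ⇌ 3 Zn^2+ + 2 PO4^3-
Ksp = [Zn^2+]^3[PO4^3-]^2
If s mol/L of Zn3(PO4)2 dissolves, [Zn^2+] = 3s and [PO4^3-] = 2s.
So Ksp = (3s)^3 × (2s)^2 = 108s^5
Solving, s = (4.85 × 10^-33/108)^(1/5) = 1.35 × 10^-7 M

1.35 × 10^-7 M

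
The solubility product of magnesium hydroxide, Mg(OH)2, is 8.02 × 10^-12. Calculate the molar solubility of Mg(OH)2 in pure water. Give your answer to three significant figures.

1.26 × 10^-4 M

Mg(OH)2(s) ⇌ Mg^2+(aq) + 2 OH^-(aq)
Ksp = [Mg^2+][OH^-]^2
For each mole of Mg(OH)2 that dissolves: [Mg^2+] = s, [OH^-] = 2s.
Ksp = s(2s)^2 = 4s^3
Solving, s = (8.02 × 10^-12/4)^(1/3) = 1.26 × 10^-4 M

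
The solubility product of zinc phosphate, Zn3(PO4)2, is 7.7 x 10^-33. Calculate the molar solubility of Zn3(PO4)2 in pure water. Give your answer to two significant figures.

s ≈ 1.5 × 10^-7 M

Zn3(PO4)2(s) ⇌ 3 Zn^2+ + 2 PO4^3-
Ksp = [Zn^2+]^3[PO4^3-]^2
With molar solubility s: [Zn^2+] = 3s, [PO4^3-] = 2s.
Substituting: Ksp = (3s)^3(2s)^2 = 108s^5
s = (7.7 x 10^-33 / 108)^(1/5) = 1.5 × 10^-7 M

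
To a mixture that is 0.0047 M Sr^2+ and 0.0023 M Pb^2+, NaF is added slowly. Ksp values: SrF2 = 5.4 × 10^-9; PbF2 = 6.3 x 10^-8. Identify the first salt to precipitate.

SrF2

Each salt begins to precipitate when Q = Ksp, i.e. when [F^-] reaches its threshold.
For SrF2: 5.4 × 10^-9 = 0.0047 × [F^-]^2  ⇒  [F^-] = 1.1 x 10^-3 M.
For PbF2: 6.3 x 10^-8 = 0.0023 × [F^-]^2  ⇒  [F^-] = 5.2 x 10^-3 M.
The salt with the lower threshold [F^-] precipitates first: SrF2.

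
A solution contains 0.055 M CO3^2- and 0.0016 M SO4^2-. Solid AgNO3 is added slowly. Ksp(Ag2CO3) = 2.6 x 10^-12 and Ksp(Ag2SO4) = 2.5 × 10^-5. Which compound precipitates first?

Ag2CO3

Precipitation of each salt starts when its ion product equals its Ksp.
For Ag2CO3: 2.6 x 10^-12 = 0.055 × [Ag^+]^2  ⇒  [Ag^+] = 6.9 x 10^-6 M.
For Ag2SO4: 2.5 × 10^-5 = 0.0016 × [Ag^+]^2  ⇒  [Ag^+] = 1.3 x 10^-1 M.
The salt with the lower threshold [Ag^+] precipitates first: Ag2CO3.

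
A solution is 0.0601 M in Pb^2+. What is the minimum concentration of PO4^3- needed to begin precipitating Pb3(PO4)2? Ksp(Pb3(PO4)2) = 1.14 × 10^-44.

Pb3(PO4)2(s) ⇌ 3 Pb^2+ + 2 PO4^3-
Ksp = [Pb^2+]^3[PO4^3-]^2
Precipitation begins when Q = Ksp. With [Pb^2+] = 0.0601 M:
1.14 × 10^-44 = (0.0601)^3 × [PO4^3-]^2
[PO4^3-] = (1.14 × 10^-44 / 2.171 × 10^-4)^(1/2) = 7.25 x 10^-21 M

[PO4^3-] ≈ 7.25 × 10^-21 M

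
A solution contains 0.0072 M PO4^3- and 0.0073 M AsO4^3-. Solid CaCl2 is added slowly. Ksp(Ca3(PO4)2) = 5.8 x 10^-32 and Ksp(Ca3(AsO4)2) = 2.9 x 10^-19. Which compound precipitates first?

Precipitation of each salt starts when its ion product equals its Ksp.
For Ca3(PO4)2: 5.8 x 10^-32 = (0.0072)^2 × [Ca^2+]^3  ⇒  [Ca^2+] = 1.0 × 10^-9 M.
For Ca3(AsO4)2: 2.9 x 10^-19 = (0.0073)^2 × [Ca^2+]^3  ⇒  [Ca^2+] = 1.8 × 10^-5 M.
The salt with the lower threshold [Ca^2+] precipitates first: Ca3(PO4)2.

Ca3(PO4)2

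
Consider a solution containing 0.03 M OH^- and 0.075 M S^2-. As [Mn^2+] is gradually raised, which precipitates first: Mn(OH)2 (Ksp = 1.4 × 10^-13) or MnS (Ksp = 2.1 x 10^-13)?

MnS

Precipitation of each salt starts when its ion product equals its Ksp.
For Mn(OH)2: 1.4 × 10^-13 = (0.03)^2 × [Mn^2+]  ⇒  [Mn^2+] = 1.6 × 10^-10 M.
For MnS: 2.1 x 10^-13 = 0.075 × [Mn^2+]  ⇒  [Mn^2+] = 2.8 × 10^-12 M.
The salt with the lower threshold [Mn^2+] precipitates first: MnS.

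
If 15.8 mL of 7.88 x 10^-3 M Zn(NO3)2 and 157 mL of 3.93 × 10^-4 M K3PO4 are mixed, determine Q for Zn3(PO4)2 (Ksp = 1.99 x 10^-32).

Total volume = 15.8 + 157 = 172.8 mL.
[Zn^2+] = 7.88 x 10^-3 × (15.8/172.8) = 7.205 x 10^-4 M
[PO4^3-] = 3.93 × 10^-4 × (157/172.8) = 3.571 x 10^-4 M
Zn3(PO4)2(s) ⇌ 3 Zn^2+ + 2 PO4^3-, so Q = [Zn^2+]^3[PO4^3-]^2
Q = (7.205 × 10^-4)^3(3.571 × 10^-4)^2 = 4.77 × 10^-17
Q > Ksp, so Zn3(PO4)2 will precipitate.

4.77 × 10^-17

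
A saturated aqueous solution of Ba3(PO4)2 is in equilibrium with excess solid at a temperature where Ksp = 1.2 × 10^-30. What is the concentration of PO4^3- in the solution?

Ba3(PO4)2(s) <=> 3 Ba^2+ + 2 PO4^3-
Ksp = [Ba^2+]^3[PO4^3-]^2
Let s = molar solubility. Then [Ba^2+] = 3s and [PO4^3-] = 2s.
Substituting: Ksp = (3s)^3(2s)^2 = 108s^5
s^5 = 1.2 × 10^-30 / 108, so s = 4.07 × 10^-7 M
[PO4^3-] = 2s = 8.1 × 10^-7 M

[PO4^3-] = 8.1e-7 M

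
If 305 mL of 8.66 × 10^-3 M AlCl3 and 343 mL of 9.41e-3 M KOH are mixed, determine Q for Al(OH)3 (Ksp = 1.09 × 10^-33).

5.04e-10

Total volume = 305 + 343 = 648 mL.
[Al^3+] = 8.66 × 10^-3 × (305/648) = 4.076 × 10^-3 M
[OH^-] = 9.41 x 10^-3 × (343/648) = 4.981 × 10^-3 M
Al(OH)3(s) <=> Al^3+(aq) + 3 OH^-(aq), so Q = [Al^3+][OH^-]^3
Q = (4.076 × 10^-3)(4.981 × 10^-3)^3 = 5.04 × 10^-10
Q > Ksp, so Al(OH)3 will precipitate.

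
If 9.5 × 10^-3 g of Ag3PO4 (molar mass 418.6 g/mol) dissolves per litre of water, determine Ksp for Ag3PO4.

7.2 × 10^-18

Molar solubility s = (9.5 x 10^-3 g/L) / (418.6 g/mol) = 2.27 × 10^-5 M.
Ag3PO4(s) <=> 3 Ag^+ + PO4^3-
With molar solubility s: [Ag^+] = 3s, [PO4^3-] = s.
Ksp = [Ag^+]^3[PO4^3-]
So Ksp = (3s)^3 × s = 27s^4
Ksp = 27 × (2.27 × 10^-5)^4 = 7.2 × 10^-18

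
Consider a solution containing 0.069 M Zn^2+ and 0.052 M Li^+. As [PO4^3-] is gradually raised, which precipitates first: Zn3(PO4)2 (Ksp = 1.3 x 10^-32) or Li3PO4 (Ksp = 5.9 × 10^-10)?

Precipitation of each salt starts when its ion product equals its Ksp.
For Zn3(PO4)2: 1.3 x 10^-32 = (0.069)^3 × [PO4^3-]^2  ⇒  [PO4^3-] = 6.3 x 10^-15 M.
For Li3PO4: 5.9 × 10^-10 = (0.052)^3 × [PO4^3-]  ⇒  [PO4^3-] = 4.2 × 10^-6 M.
The salt with the lower threshold [PO4^3-] precipitates first: Zn3(PO4)2.

Zn3(PO4)2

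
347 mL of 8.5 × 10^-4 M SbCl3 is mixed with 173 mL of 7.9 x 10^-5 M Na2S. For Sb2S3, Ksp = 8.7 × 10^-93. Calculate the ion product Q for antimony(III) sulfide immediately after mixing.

Total volume = 347 + 173 = 520 mL.
[Sb^3+] = 8.5 × 10^-4 × (347/520) = 5.67 × 10^-4 M
[S^2-] = 7.9 × 10^-5 × (173/520) = 2.63 × 10^-5 M
Sb2S3(s) ⇌ 2 Sb^3+(aq) + 3 S^2-(aq), so Q = [Sb^3+]^2[S^2-]^3
Q = (5.67 × 10^-4)^2(2.63 × 10^-5)^3 = 5.8 × 10^-21
Q > Ksp, so Sb2S3 will precipitate.

Q = 5.8 × 10^-21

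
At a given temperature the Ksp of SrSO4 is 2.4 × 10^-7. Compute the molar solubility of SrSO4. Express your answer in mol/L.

s = 4.9e-4 M

SrSO4(s) <=> Sr^2+ + SO4^2-
Ksp = [Sr^2+][SO4^2-]
For each mole of SrSO4 that dissolves: [Sr^2+] = s, [SO4^2-] = s.
Ksp = s^2
s = (2.4 × 10^-7)^(1/2) = 4.9 × 10^-4 M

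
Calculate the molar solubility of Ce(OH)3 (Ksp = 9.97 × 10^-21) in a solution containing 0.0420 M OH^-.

Ce(OH)3(s) ⇌ Ce^3+(aq) + 3 OH^-(aq)
Ksp = [Ce^3+][OH^-]^3
Let s be the molar solubility in this solution. [Ce^3+] = s, [OH^-] = 0.0420 + 3s ≈ 0.0420 (common-ion effect: OH^- is already 0.0420 M).
Ksp ≈ s × (0.0420)^3
s = 1.35 × 10^-16 M
Check: 3s = 4.0 × 10^-16 ≪ 0.0420, so the approximation is valid.

1.35e-16 M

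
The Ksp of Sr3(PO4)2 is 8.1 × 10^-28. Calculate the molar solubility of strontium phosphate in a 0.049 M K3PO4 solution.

2.3 x 10^-9 M

Sr3(PO4)2(s) <=> 3 Sr^2+ + 2 PO4^3-
Ksp = [Sr^2+]^3[PO4^3-]^2
Let s be the molar solubility in this solution. [Sr^2+] = 3s, [PO4^3-] = 0.049 + 2s ≈ 0.049 (since PO4^3- from K3PO4 dominates).
Ksp ≈ (3s)^3 × (0.049)^2
s = 2.3 × 10^-9 M
Check: 2s = 4.6 × 10^-9 ≪ 0.049, so the approximation is valid.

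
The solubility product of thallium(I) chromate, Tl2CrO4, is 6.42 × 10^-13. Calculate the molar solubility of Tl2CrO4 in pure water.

s ≈ 5.43 × 10^-5 M

Tl2CrO4(s) <=> 2 Tl^+ + CrO4^2-
Ksp = [Tl^+]^2[CrO4^2-]
For each mole of Tl2CrO4 that dissolves: [Tl^+] = 2s, [CrO4^2-] = s.
Substituting: Ksp = (2s)^2s = 4s^3
Solving, s = (6.42 × 10^-13/4)^(1/3) = 5.43 × 10^-5 M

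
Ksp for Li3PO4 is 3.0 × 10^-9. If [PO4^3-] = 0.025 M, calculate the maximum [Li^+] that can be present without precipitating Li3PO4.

[Li^+] ≈ 4.9 × 10^-3 M

Li3PO4(s) ⇌ 3 Li^+ + PO4^3-
Ksp = [Li^+]^3[PO4^3-]
Precipitation begins when Q = Ksp. With [PO4^3-] = 0.025 M:
3.0 × 10^-9 = (0.025) × [Li^+]^3
[Li^+] = (3.0 × 10^-9 / 2.5 × 10^-2)^(1/3) = 4.9 × 10^-3 M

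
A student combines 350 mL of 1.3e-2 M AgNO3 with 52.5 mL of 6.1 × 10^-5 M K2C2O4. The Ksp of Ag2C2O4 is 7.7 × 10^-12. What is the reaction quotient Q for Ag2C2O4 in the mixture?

Total volume = 350 + 52.5 = 402.5 mL.
[Ag^+] = 1.3 x 10^-2 × (350/402.5) = 1.13 x 10^-2 M
[C2O4^2-] = 6.1 × 10^-5 × (52.5/402.5) = 7.96 × 10^-6 M
Ag2C2O4(s) ⇌ 2 Ag^+ + C2O4^2-, so Q = [Ag^+]^2[C2O4^2-]
Q = (1.13 × 10^-2)^2(7.96 × 10^-6) = 1.0 × 10^-9
Q > Ksp, so Ag2C2O4 will precipitate.

Q = 1.0 × 10^-9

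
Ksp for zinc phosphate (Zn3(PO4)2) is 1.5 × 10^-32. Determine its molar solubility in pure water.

Zn3(PO4)2(s) <=> 3 Zn^2+ + 2 PO4^3-
Ksp = [Zn^2+]^3[PO4^3-]^2
If s mol/L of Zn3(PO4)2 dissolves, [Zn^2+] = 3s and [PO4^3-] = 2s.
So Ksp = (3s)^3 × (2s)^2 = 108s^5
s^5 = 1.5 × 10^-32 / 108, so s = 1.7 x 10^-7 M

s ≈ 1.7e-7 M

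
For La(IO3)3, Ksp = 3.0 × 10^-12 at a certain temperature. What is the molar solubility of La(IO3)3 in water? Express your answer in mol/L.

5.8e-4 M

La(IO3)3(s) ⇌ La^3+ + 3 IO3^-
Ksp = [La^3+][IO3^-]^3
Let s = molar solubility. Then [La^3+] = s and [IO3^-] = 3s.
So Ksp = s × (3s)^3 = 27s^4
Solving, s = (3.0 × 10^-12/27)^(1/4) = 5.8 x 10^-4 M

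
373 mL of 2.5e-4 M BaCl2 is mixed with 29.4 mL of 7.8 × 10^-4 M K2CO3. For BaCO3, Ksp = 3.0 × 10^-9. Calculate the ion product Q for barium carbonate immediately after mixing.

Q ≈ 1.3 × 10^-8

Total volume = 373 + 29.4 = 402.4 mL.
[Ba^2+] = 2.5 × 10^-4 × (373/402.4) = 2.32 × 10^-4 M
[CO3^2-] = 7.8 × 10^-4 × (29.4/402.4) = 5.70 x 10^-5 M
BaCO3(s) ⇌ Ba^2+ + CO3^2-, so Q = [Ba^2+][CO3^2-]
Q = (2.32 × 10^-4)(5.70 x 10^-5) = 1.3 x 10^-8
Q > Ksp, so BaCO3 will precipitate.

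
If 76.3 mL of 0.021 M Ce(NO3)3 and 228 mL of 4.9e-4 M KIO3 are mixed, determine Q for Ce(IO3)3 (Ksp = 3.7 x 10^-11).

Total volume = 76.3 + 228 = 304.3 mL.
[Ce^3+] = 2.1 x 10^-2 × (76.3/304.3) = 5.27 × 10^-3 M
[IO3^-] = 4.9 × 10^-4 × (228/304.3) = 3.67 × 10^-4 M
Ce(IO3)3(s) ⇌ Ce^3+ + 3 IO3^-, so Q = [Ce^3+][IO3^-]^3
Q = (5.27 × 10^-3)(3.67 x 10^-4)^3 = 2.6 x 10^-13
Q < Ksp, so no precipitate of Ce(IO3)3 forms.

2.6e-13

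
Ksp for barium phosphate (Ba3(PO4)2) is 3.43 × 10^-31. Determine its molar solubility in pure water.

3.17e-7 M

Ba3(PO4)2(s) ⇌ 3 Ba^2+(aq) + 2 PO4^3-(aq)
Ksp = [Ba^2+]^3[PO4^3-]^2
With molar solubility s: [Ba^2+] = 3s, [PO4^3-] = 2s.
Substituting: Ksp = (3s)^3(2s)^2 = 108s^5
s = (3.43 × 10^-31 / 108)^(1/5) = 3.17 × 10^-7 M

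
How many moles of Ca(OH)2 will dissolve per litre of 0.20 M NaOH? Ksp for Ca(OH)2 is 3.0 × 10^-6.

Ca(OH)2(s) ⇌ Ca^2+ + 2 OH^-
Ksp = [Ca^2+][OH^-]^2
Let s = moles of Ca(OH)2 that dissolve per litre. [Ca^2+] = s, [OH^-] = 0.20 + 2s ≈ 0.20 (since OH^- from NaOH dominates).
Ksp ≈ s × (0.20)^2
s = 7.5 × 10^-5 M
Check: 2s = 1.5 × 10^-4 ≪ 0.20, so the approximation is valid.

s = 7.5 × 10^-5 M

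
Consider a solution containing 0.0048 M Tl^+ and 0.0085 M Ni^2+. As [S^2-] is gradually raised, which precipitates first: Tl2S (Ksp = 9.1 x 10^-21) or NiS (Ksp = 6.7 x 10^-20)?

Precipitation of each salt starts when its ion product equals its Ksp.
For Tl2S: 9.1 x 10^-21 = (0.0048)^2 × [S^2-]  ⇒  [S^2-] = 3.9 x 10^-16 M.
For NiS: 6.7 x 10^-20 = 0.0085 × [S^2-]  ⇒  [S^2-] = 7.9 × 10^-18 M.
The salt with the lower threshold [S^2-] precipitates first: NiS.

NiS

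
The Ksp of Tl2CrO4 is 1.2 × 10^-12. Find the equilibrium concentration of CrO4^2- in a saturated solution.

6.7 x 10^-5 M

Tl2CrO4(s) ⇌ 2 Tl^+(aq) + CrO4^2-(aq)
Ksp = [Tl^+]^2[CrO4^2-]
With molar solubility s: [Tl^+] = 2s, [CrO4^2-] = s.
Ksp = (2s)^2s = 4s^3
s^3 = 1.2 × 10^-12 / 4, so s = 6.69 × 10^-5 M
[CrO4^2-] = s = 6.7 x 10^-5 M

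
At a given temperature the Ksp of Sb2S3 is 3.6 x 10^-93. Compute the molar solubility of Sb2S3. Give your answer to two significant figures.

Sb2S3(s) ⇌ 2 Sb^3+(aq) + 3 S^2-(aq)
Ksp = [Sb^3+]^2[S^2-]^3
For each mole of Sb2S3 that dissolves: [Sb^3+] = 2s, [S^2-] = 3s.
So Ksp = (2s)^2 × (3s)^3 = 108s^5
s = (3.6 x 10^-93 / 108)^(1/5) = 1.3 × 10^-19 M

1.3e-19 M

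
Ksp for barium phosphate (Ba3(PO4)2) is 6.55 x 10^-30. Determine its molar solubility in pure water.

s ≈ 5.71 × 10^-7 M

Ba3(PO4)2(s) ⇌ 3 Ba^2+(aq) + 2 PO4^3-(aq)
Ksp = [Ba^2+]^3[PO4^3-]^2
For each mole of Ba3(PO4)2 that dissolves: [Ba^2+] = 3s, [PO4^3-] = 2s.
Ksp = (3s)^3(2s)^2 = 108s^5
s = (6.55 x 10^-30 / 108)^(1/5) = 5.71 × 10^-7 M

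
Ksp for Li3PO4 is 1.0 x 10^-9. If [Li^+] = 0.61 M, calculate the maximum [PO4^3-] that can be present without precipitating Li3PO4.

[PO4^3-] = 4.4 x 10^-9 M

Li3PO4(s) <=> 3 Li^+(aq) + PO4^3-(aq)
Ksp = [Li^+]^3[PO4^3-]
Precipitation begins when Q = Ksp. With [Li^+] = 0.61 M:
1.0 x 10^-9 = (0.61)^3 × [PO4^3-]
[PO4^3-] = (1.0 x 10^-9 / 2.27 × 10^-1) = 4.4 × 10^-9 M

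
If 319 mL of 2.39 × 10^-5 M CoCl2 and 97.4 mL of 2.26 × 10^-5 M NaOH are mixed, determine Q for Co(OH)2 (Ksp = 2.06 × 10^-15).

Q = 5.12 × 10^-16

Total volume = 319 + 97.4 = 416.4 mL.
[Co^2+] = 2.39 × 10^-5 × (319/416.4) = 1.831 × 10^-5 M
[OH^-] = 2.26 × 10^-5 × (97.4/416.4) = 5.286 × 10^-6 M
Co(OH)2(s) ⇌ Co^2+ + 2 OH^-, so Q = [Co^2+][OH^-]^2
Q = (1.831 × 10^-5)(5.286 x 10^-6)^2 = 5.12 × 10^-16
Q < Ksp, so no precipitate of Co(OH)2 forms.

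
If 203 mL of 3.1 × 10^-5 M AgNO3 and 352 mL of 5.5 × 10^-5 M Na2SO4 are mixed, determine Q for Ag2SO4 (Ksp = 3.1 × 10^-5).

4.5 x 10^-15

Total volume = 203 + 352 = 555 mL.
[Ag^+] = 3.1 × 10^-5 × (203/555) = 1.13 × 10^-5 M
[SO4^2-] = 5.5 × 10^-5 × (352/555) = 3.49 × 10^-5 M
Ag2SO4(s) ⇌ 2 Ag^+(aq) + SO4^2-(aq), so Q = [Ag^+]^2[SO4^2-]
Q = (1.13 x 10^-5)^2(3.49 x 10^-5) = 4.5 × 10^-15
Q < Ksp, so no precipitate of Ag2SO4 forms.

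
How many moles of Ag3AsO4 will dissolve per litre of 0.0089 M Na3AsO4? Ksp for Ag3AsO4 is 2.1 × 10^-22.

s = 9.6 × 10^-8 M

Ag3AsO4(s) ⇌ 3 Ag^+ + AsO4^3-
Ksp = [Ag^+]^3[AsO4^3-]
If s mol/L dissolves here, [Ag^+] = 3s, [AsO4^3-] = 0.0089 + s ≈ 0.0089 (common-ion effect: AsO4^3- is already 0.0089 M).
Ksp ≈ (3s)^3 × 0.0089
s = 9.6 × 10^-8 M
Check: s = 9.6 x 10^-8 ≪ 0.0089, so the approximation is valid.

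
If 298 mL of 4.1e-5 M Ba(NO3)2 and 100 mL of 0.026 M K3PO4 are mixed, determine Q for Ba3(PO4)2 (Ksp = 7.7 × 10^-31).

Total volume = 298 + 100 = 398 mL.
[Ba^2+] = 4.1 x 10^-5 × (298/398) = 3.07 × 10^-5 M
[PO4^3-] = 2.6 × 10^-2 × (100/398) = 6.53 × 10^-3 M
Ba3(PO4)2(s) ⇌ 3 Ba^2+(aq) + 2 PO4^3-(aq), so Q = [Ba^2+]^3[PO4^3-]^2
Q = (3.07 x 10^-5)^3(6.53 x 10^-3)^2 = 1.2 × 10^-18
Q > Ksp, so Ba3(PO4)2 will precipitate.

Q = 1.2 × 10^-18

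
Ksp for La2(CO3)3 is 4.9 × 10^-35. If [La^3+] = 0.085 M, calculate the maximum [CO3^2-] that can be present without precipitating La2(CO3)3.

La2(CO3)3(s) ⇌ 2 La^3+(aq) + 3 CO3^2-(aq)
Ksp = [La^3+]^2[CO3^2-]^3
Precipitation begins when Q = Ksp. With [La^3+] = 0.085 M:
4.9 × 10^-35 = (0.085)^2 × [CO3^2-]^3
[CO3^2-] = (4.9 × 10^-35 / 7.23 × 10^-3)^(1/3) = 1.9 × 10^-11 M

[CO3^2-] = 1.9 x 10^-11 M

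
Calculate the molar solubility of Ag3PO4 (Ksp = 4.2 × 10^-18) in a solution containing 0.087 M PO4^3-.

Ag3PO4(s) ⇌ 3 Ag^+ + PO4^3-
Ksp = [Ag^+]^3[PO4^3-]
Let s = moles of Ag3PO4 that dissolve per litre. [Ag^+] = 3s, [PO4^3-] = 0.087 + s ≈ 0.087 (common-ion effect: PO4^3- is already 0.087 M).
Ksp ≈ (3s)^3 × 0.087
s = 1.2 × 10^-6 M
Check: s = 1.2 × 10^-6 ≪ 0.087, so the approximation is valid.

s ≈ 1.2e-6 M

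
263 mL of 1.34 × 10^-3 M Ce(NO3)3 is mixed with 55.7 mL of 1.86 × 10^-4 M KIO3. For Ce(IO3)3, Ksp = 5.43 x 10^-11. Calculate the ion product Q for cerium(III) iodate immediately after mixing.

3.80e-17

Total volume = 263 + 55.7 = 318.7 mL.
[Ce^3+] = 1.34 × 10^-3 × (263/318.7) = 1.106 x 10^-3 M
[IO3^-] = 1.86 × 10^-4 × (55.7/318.7) = 3.251 × 10^-5 M
Ce(IO3)3(s) <=> Ce^3+(aq) + 3 IO3^-(aq), so Q = [Ce^3+][IO3^-]^3
Q = (1.106 × 10^-3)(3.251 x 10^-5)^3 = 3.80 × 10^-17
Q < Ksp, so no precipitate of Ce(IO3)3 forms.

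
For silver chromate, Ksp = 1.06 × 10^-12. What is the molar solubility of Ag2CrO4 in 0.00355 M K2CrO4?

s ≈ 8.64e-6 M

Ag2CrO4(s) ⇌ 2 Ag^+(aq) + CrO4^2-(aq)
Ksp = [Ag^+]^2[CrO4^2-]
Let s be the molar solubility in this solution. [Ag^+] = 2s, [CrO4^2-] = 0.00355 + s ≈ 0.00355 (common-ion effect: CrO4^2- is already 0.00355 M).
Ksp ≈ (2s)^2 × 0.00355
s = 8.64 × 10^-6 M
Check: s = 8.6 × 10^-6 ≪ 0.00355, so the approximation is valid.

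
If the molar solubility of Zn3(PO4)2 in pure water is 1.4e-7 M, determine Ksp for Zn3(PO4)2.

Zn3(PO4)2(s) <=> 3 Zn^2+ + 2 PO4^3-
With molar solubility s: [Zn^2+] = 3s, [PO4^3-] = 2s.
Ksp = [Zn^2+]^3[PO4^3-]^2
Ksp = (3s)^3(2s)^2 = 108s^5
With s = 1.4 × 10^-7: Ksp = 5.8 × 10^-33

Ksp ≈ 5.8 × 10^-33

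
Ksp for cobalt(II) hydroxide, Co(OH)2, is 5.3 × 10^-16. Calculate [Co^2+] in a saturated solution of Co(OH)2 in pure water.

Co(OH)2(s) <=> Co^2+(aq) + 2 OH^-(aq)
Ksp = [Co^2+][OH^-]^2
For each mole of Co(OH)2 that dissolves: [Co^2+] = s, [OH^-] = 2s.
So Ksp = s × (2s)^2 = 4s^3
s^3 = 5.3 × 10^-16 / 4, so s = 5.10 × 10^-6 M
[Co^2+] = s = 5.1 x 10^-6 M

[Co^2+] ≈ 5.1 × 10^-6 M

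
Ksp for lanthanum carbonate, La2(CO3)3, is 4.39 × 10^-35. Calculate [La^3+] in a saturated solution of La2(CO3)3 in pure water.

La2(CO3)3(s) ⇌ 2 La^3+ + 3 CO3^2-
Ksp = [La^3+]^2[CO3^2-]^3
For each mole of La2(CO3)3 that dissolves: [La^3+] = 2s, [CO3^2-] = 3s.
Ksp = (2s)^2(3s)^3 = 108s^5
s^5 = 4.39 × 10^-35 / 108, so s = 5.270 × 10^-8 M
[La^3+] = 2s = 1.05 × 10^-7 M

[La^3+] ≈ 1.05 × 10^-7 M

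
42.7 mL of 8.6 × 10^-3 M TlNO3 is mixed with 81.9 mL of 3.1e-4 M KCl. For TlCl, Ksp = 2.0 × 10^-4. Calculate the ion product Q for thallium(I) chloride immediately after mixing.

Total volume = 42.7 + 81.9 = 124.6 mL.
[Tl^+] = 8.6 x 10^-3 × (42.7/124.6) = 2.95 × 10^-3 M
[Cl^-] = 3.1 × 10^-4 × (81.9/124.6) = 2.04 x 10^-4 M
TlCl(s) ⇌ Tl^+(aq) + Cl^-(aq), so Q = [Tl^+][Cl^-]
Q = (2.95 × 10^-3)(2.04 × 10^-4) = 6.0 × 10^-7
Q < Ksp, so no precipitate of TlCl forms.

6.0 × 10^-7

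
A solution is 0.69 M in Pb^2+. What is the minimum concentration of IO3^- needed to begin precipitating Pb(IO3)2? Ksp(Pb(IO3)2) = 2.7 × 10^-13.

6.3 x 10^-7 M

Pb(IO3)2(s) ⇌ Pb^2+ + 2 IO3^-
Ksp = [Pb^2+][IO3^-]^2
Precipitation begins when Q = Ksp. With [Pb^2+] = 0.69 M:
2.7 × 10^-13 = (0.69) × [IO3^-]^2
[IO3^-] = (2.7 × 10^-13 / 6.9 x 10^-1)^(1/2) = 6.3 × 10^-7 M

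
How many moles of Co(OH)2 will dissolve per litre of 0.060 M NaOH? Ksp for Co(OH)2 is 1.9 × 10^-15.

Co(OH)2(s) <=> Co^2+ + 2 OH^-
Ksp = [Co^2+][OH^-]^2
Let s be the molar solubility in this solution. [Co^2+] = s, [OH^-] = 0.060 + 2s ≈ 0.060 (common-ion effect: OH^- is already 0.060 M).
Ksp ≈ s × (0.060)^2
s = 5.3 × 10^-13 M
Check: 2s = 1.1 x 10^-12 ≪ 0.060, so the approximation is valid.

5.3e-13 M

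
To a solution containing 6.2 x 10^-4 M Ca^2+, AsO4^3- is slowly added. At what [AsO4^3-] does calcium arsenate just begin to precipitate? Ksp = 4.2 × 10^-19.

[AsO4^3-] = 4.2 × 10^-5 M

Ca3(AsO4)2(s) ⇌ 3 Ca^2+(aq) + 2 AsO4^3-(aq)
Ksp = [Ca^2+]^3[AsO4^3-]^2
Precipitation begins when Q = Ksp. With [Ca^2+] = 6.2 x 10^-4 M:
4.2 × 10^-19 = (6.2 x 10^-4)^3 × [AsO4^3-]^2
[AsO4^3-] = (4.2 × 10^-19 / 2.38 × 10^-10)^(1/2) = 4.2 × 10^-5 M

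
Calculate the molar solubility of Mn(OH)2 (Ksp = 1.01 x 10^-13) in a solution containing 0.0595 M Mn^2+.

6.51e-7 M

Mn(OH)2(s) ⇌ Mn^2+ + 2 OH^-
Ksp = [Mn^2+][OH^-]^2
Let s be the molar solubility in this solution. [Mn^2+] = 0.0595 + s ≈ 0.0595, [OH^-] = 2s (common-ion effect: Mn^2+ is already 0.0595 M).
Ksp ≈ 0.0595 × (2s)^2
s = 6.51 × 10^-7 M
Check: s = 6.5 x 10^-7 ≪ 0.0595, so the approximation is valid.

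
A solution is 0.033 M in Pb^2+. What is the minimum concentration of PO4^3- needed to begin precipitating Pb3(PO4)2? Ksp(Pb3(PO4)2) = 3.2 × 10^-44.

3.0e-20 M

Pb3(PO4)2(s) ⇌ 3 Pb^2+ + 2 PO4^3-
Ksp = [Pb^2+]^3[PO4^3-]^2
Precipitation begins when Q = Ksp. With [Pb^2+] = 0.033 M:
3.2 × 10^-44 = (0.033)^3 × [PO4^3-]^2
[PO4^3-] = (3.2 × 10^-44 / 3.59 x 10^-5)^(1/2) = 3.0 × 10^-20 M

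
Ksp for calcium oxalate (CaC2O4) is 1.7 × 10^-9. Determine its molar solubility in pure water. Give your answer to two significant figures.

4.1e-5 M

CaC2O4(s) ⇌ Ca^2+(aq) + C2O4^2-(aq)
Ksp = [Ca^2+][C2O4^2-]
With molar solubility s: [Ca^2+] = s, [C2O4^2-] = s.
Ksp = s^2
s = (1.7 × 10^-9)^(1/2) = 4.1 × 10^-5 M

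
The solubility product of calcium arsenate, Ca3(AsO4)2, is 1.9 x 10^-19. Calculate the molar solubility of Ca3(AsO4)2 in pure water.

s = 7.1e-5 M

Ca3(AsO4)2(s) ⇌ 3 Ca^2+ + 2 AsO4^3-
Ksp = [Ca^2+]^3[AsO4^3-]^2
For each mole of Ca3(AsO4)2 that dissolves: [Ca^2+] = 3s, [AsO4^3-] = 2s.
Substituting: Ksp = (3s)^3(2s)^2 = 108s^5
s = (1.9 x 10^-19 / 108)^(1/5) = 7.1 × 10^-5 M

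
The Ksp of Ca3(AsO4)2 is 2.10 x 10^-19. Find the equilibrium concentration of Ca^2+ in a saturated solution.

Ca3(AsO4)2(s) <=> 3 Ca^2+ + 2 AsO4^3-
Ksp = [Ca^2+]^3[AsO4^3-]^2
For each mole of Ca3(AsO4)2 that dissolves: [Ca^2+] = 3s, [AsO4^3-] = 2s.
Ksp = (3s)^3(2s)^2 = 108s^5
s^5 = 2.10 x 10^-19 / 108, so s = 7.207 × 10^-5 M
[Ca^2+] = 3s = 2.16 × 10^-4 M

[Ca^2+] = 2.16 × 10^-4 M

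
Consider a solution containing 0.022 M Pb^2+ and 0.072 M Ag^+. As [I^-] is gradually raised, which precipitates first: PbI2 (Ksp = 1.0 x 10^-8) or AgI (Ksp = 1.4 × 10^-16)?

Precipitation of each salt starts when its ion product equals its Ksp.
For PbI2: 1.0 x 10^-8 = 0.022 × [I^-]^2  ⇒  [I^-] = 6.7 × 10^-4 M.
For AgI: 1.4 × 10^-16 = 0.072 × [I^-]  ⇒  [I^-] = 1.9 × 10^-15 M.
The salt with the lower threshold [I^-] precipitates first: AgI.

AgI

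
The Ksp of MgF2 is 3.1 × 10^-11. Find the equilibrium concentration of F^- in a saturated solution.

MgF2(s) ⇌ Mg^2+ + 2 F^-
Ksp = [Mg^2+][F^-]^2
For each mole of MgF2 that dissolves: [Mg^2+] = s, [F^-] = 2s.
Substituting: Ksp = s(2s)^2 = 4s^3
s = (3.1 × 10^-11 / 4)^(1/3) = 1.98 × 10^-4 M
[F^-] = 2s = 4.0 x 10^-4 M

[F^-] = 4.0 × 10^-4 M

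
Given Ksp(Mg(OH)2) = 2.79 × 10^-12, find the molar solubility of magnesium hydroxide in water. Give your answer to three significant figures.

s ≈ 8.87 × 10^-5 M

Mg(OH)2(s) <=> Mg^2+(aq) + 2 OH^-(aq)
Ksp = [Mg^2+][OH^-]^2
With molar solubility s: [Mg^2+] = s, [OH^-] = 2s.
So Ksp = s × (2s)^2 = 4s^3
s = (2.79 × 10^-12 / 4)^(1/3) = 8.87 × 10^-5 M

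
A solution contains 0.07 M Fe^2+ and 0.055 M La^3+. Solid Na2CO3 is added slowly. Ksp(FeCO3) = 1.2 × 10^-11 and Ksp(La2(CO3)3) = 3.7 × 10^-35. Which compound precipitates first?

La2(CO3)3

Precipitation of each salt starts when its ion product equals its Ksp.
For FeCO3: 1.2 × 10^-11 = 0.07 × [CO3^2-]  ⇒  [CO3^2-] = 1.7 × 10^-10 M.
For La2(CO3)3: 3.7 × 10^-35 = (0.055)^2 × [CO3^2-]^3  ⇒  [CO3^2-] = 2.3 x 10^-11 M.
The salt with the lower threshold [CO3^2-] precipitates first: La2(CO3)3.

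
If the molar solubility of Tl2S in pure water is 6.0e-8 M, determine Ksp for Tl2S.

8.6 × 10^-22

Tl2S(s) <=> 2 Tl^+ + S^2-
For each mole of Tl2S that dissolves: [Tl^+] = 2s, [S^2-] = s.
Ksp = [Tl^+]^2[S^2-]
Substituting: Ksp = (2s)^2s = 4s^3
Ksp = 4 × (6.0 × 10^-8)^3 = 8.6 × 10^-22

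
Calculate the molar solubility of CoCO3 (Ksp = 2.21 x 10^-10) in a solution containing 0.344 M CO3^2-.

CoCO3(s) ⇌ Co^2+ + CO3^2-
Ksp = [Co^2+][CO3^2-]
Let s = moles of CoCO3 that dissolve per litre. [Co^2+] = s, [CO3^2-] = 0.344 + s ≈ 0.344 (common-ion effect: CO3^2- is already 0.344 M).
Ksp ≈ s × 0.344
s = 6.42 × 10^-10 M
Check: s = 6.4 × 10^-10 ≪ 0.344, so the approximation is valid.

s ≈ 6.42 x 10^-10 M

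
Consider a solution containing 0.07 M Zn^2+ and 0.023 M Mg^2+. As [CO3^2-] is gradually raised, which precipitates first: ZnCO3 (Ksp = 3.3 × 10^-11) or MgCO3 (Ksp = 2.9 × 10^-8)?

ZnCO3

Each salt begins to precipitate when Q = Ksp, i.e. when [CO3^2-] reaches its threshold.
For ZnCO3: 3.3 × 10^-11 = 0.07 × [CO3^2-]  ⇒  [CO3^2-] = 4.7 x 10^-10 M.
For MgCO3: 2.9 × 10^-8 = 0.023 × [CO3^2-]  ⇒  [CO3^2-] = 1.3 x 10^-6 M.
The salt with the lower threshold [CO3^2-] precipitates first: ZnCO3.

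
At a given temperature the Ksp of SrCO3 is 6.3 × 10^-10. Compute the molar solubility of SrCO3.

SrCO3(s) <=> Sr^2+(aq) + CO3^2-(aq)
Ksp = [Sr^2+][CO3^2-]
For each mole of SrCO3 that dissolves: [Sr^2+] = s, [CO3^2-] = s.
Ksp = s^2
s = (6.3 × 10^-10)^(1/2) = 2.5 x 10^-5 M

2.5 x 10^-5 M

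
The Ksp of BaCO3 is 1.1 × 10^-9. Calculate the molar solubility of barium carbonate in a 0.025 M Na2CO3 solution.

BaCO3(s) ⇌ Ba^2+(aq) + CO3^2-(aq)
Ksp = [Ba^2+][CO3^2-]
Let s = moles of BaCO3 that dissolve per litre. [Ba^2+] = s, [CO3^2-] = 0.025 + s ≈ 0.025 (Ksp is small, so little additional dissolves).
Ksp ≈ s × 0.025
s = 4.4 × 10^-8 M
Check: s = 4.4 x 10^-8 ≪ 0.025, so the approximation is valid.

s = 4.4e-8 M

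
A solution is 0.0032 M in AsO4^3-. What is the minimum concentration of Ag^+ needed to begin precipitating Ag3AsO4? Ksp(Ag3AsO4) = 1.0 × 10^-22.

[Ag^+] ≈ 3.1 × 10^-7 M

Ag3AsO4(s) ⇌ 3 Ag^+(aq) + AsO4^3-(aq)
Ksp = [Ag^+]^3[AsO4^3-]
Precipitation begins when Q = Ksp. With [AsO4^3-] = 0.0032 M:
1.0 × 10^-22 = (0.0032) × [Ag^+]^3
[Ag^+] = (1.0 × 10^-22 / 3.2 × 10^-3)^(1/3) = 3.1 x 10^-7 M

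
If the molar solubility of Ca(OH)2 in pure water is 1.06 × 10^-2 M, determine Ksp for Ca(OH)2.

Ca(OH)2(s) ⇌ Ca^2+(aq) + 2 OH^-(aq)
If s mol/L of Ca(OH)2 dissolves, [Ca^2+] = s and [OH^-] = 2s.
Ksp = [Ca^2+][OH^-]^2
Substituting: Ksp = s(2s)^2 = 4s^3
With s = 1.06 × 10^-2: Ksp = 4.76 x 10^-6

4.76 × 10^-6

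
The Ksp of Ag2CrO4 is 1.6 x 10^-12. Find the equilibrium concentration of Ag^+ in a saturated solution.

[Ag^+] = 1.5 × 10^-4 M

Ag2CrO4(s) ⇌ 2 Ag^+ + CrO4^2-
Ksp = [Ag^+]^2[CrO4^2-]
For each mole of Ag2CrO4 that dissolves: [Ag^+] = 2s, [CrO4^2-] = s.
Substituting: Ksp = (2s)^2s = 4s^3
Solving, s = (1.6 x 10^-12/4)^(1/3) = 7.37 x 10^-5 M
[Ag^+] = 2s = 1.5 × 10^-4 M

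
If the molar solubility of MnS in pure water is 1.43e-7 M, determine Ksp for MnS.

Ksp = 2.04 × 10^-14

MnS(s) ⇌ Mn^2+ + S^2-
If s mol/L of MnS dissolves, [Mn^2+] = s and [S^2-] = s.
Ksp = [Mn^2+][S^2-]
Ksp = s × s = s^2
Ksp = (1.43 × 10^-7)^2 = 2.04 x 10^-14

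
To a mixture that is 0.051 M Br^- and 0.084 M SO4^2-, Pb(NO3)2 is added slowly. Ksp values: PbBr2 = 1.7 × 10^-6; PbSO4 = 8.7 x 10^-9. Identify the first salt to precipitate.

Precipitation of each salt starts when its ion product equals its Ksp.
For PbBr2: 1.7 × 10^-6 = (0.051)^2 × [Pb^2+]  ⇒  [Pb^2+] = 6.5 x 10^-4 M.
For PbSO4: 8.7 x 10^-9 = 0.084 × [Pb^2+]  ⇒  [Pb^2+] = 1.0 × 10^-7 M.
The salt with the lower threshold [Pb^2+] precipitates first: PbSO4.

PbSO4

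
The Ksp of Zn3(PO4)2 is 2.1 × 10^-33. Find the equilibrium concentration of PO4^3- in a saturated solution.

[PO4^3-] ≈ 2.3 × 10^-7 M

Zn3(PO4)2(s) ⇌ 3 Zn^2+(aq) + 2 PO4^3-(aq)
Ksp = [Zn^2+]^3[PO4^3-]^2
If s mol/L of Zn3(PO4)2 dissolves, [Zn^2+] = 3s and [PO4^3-] = 2s.
Ksp = (3s)^3(2s)^2 = 108s^5
s^5 = 2.1 × 10^-33 / 108, so s = 1.14 × 10^-7 M
[PO4^3-] = 2s = 2.3 × 10^-7 M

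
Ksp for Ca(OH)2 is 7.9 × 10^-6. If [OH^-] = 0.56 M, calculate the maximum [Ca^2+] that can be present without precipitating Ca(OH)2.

2.5 × 10^-5 M

Ca(OH)2(s) ⇌ Ca^2+ + 2 OH^-
Ksp = [Ca^2+][OH^-]^2
Precipitation begins when Q = Ksp. With [OH^-] = 0.56 M:
7.9 × 10^-6 = (0.56)^2 × [Ca^2+]
[Ca^2+] = (7.9 × 10^-6 / 3.14 x 10^-1) = 2.5 × 10^-5 M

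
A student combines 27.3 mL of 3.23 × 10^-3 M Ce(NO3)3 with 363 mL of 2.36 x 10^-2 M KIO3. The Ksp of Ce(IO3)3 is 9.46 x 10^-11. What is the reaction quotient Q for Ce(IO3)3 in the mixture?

Q = 2.39 x 10^-9

Total volume = 27.3 + 363 = 390.3 mL.
[Ce^3+] = 3.23 × 10^-3 × (27.3/390.3) = 2.259 × 10^-4 M
[IO3^-] = 2.36 × 10^-2 × (363/390.3) = 2.195 × 10^-2 M
Ce(IO3)3(s) ⇌ Ce^3+ + 3 IO3^-, so Q = [Ce^3+][IO3^-]^3
Q = (2.259 × 10^-4)(2.195 × 10^-2)^3 = 2.39 × 10^-9
Q > Ksp, so Ce(IO3)3 will precipitate.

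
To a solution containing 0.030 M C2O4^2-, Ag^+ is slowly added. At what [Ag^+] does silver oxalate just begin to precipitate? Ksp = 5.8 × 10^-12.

Ag2C2O4(s) ⇌ 2 Ag^+(aq) + C2O4^2-(aq)
Ksp = [Ag^+]^2[C2O4^2-]
Precipitation begins when Q = Ksp. With [C2O4^2-] = 0.030 M:
5.8 × 10^-12 = (0.030) × [Ag^+]^2
[Ag^+] = (5.8 × 10^-12 / 3.0 × 10^-2)^(1/2) = 1.4 × 10^-5 M

1.4 x 10^-5 M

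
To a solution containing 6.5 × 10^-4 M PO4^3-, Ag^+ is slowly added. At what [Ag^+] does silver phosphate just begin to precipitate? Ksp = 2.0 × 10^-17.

Ag3PO4(s) ⇌ 3 Ag^+(aq) + PO4^3-(aq)
Ksp = [Ag^+]^3[PO4^3-]
Precipitation begins when Q = Ksp. With [PO4^3-] = 6.5 × 10^-4 M:
2.0 × 10^-17 = (6.5 × 10^-4) × [Ag^+]^3
[Ag^+] = (2.0 × 10^-17 / 6.5 × 10^-4)^(1/3) = 3.1 × 10^-5 M

[Ag^+] ≈ 3.1 × 10^-5 M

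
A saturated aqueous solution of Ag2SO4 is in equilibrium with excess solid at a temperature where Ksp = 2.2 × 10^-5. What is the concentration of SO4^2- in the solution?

Ag2SO4(s) ⇌ 2 Ag^+ + SO4^2-
Ksp = [Ag^+]^2[SO4^2-]
Let s = molar solubility. Then [Ag^+] = 2s and [SO4^2-] = s.
So Ksp = (2s)^2 × s = 4s^3
s = (2.2 × 10^-5 / 4)^(1/3) = 1.77 × 10^-2 M
[SO4^2-] = s = 1.8 × 10^-2 M

0.018 M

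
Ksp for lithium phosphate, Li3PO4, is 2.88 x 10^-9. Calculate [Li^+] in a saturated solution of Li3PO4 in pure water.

Li3PO4(s) <=> 3 Li^+ + PO4^3-
Ksp = [Li^+]^3[PO4^3-]
With molar solubility s: [Li^+] = 3s, [PO4^3-] = s.
So Ksp = (3s)^3 × s = 27s^4
s = (2.88 x 10^-9 / 27)^(1/4) = 3.214 × 10^-3 M
[Li^+] = 3s = 9.64 × 10^-3 M

9.64e-3 M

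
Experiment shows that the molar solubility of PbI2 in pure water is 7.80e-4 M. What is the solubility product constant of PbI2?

PbI2(s) ⇌ Pb^2+(aq) + 2 I^-(aq)
For each mole of PbI2 that dissolves: [Pb^2+] = s, [I^-] = 2s.
Ksp = [Pb^2+][I^-]^2
So Ksp = s × (2s)^2 = 4s^3
With s = 7.80 x 10^-4: Ksp = 1.90 × 10^-9

1.90e-9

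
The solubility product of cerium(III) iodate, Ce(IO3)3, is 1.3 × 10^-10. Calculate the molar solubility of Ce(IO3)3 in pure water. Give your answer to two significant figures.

s = 1.5 × 10^-3 M

Ce(IO3)3(s) ⇌ Ce^3+(aq) + 3 IO3^-(aq)
Ksp = [Ce^3+][IO3^-]^3
Let s = molar solubility. Then [Ce^3+] = s and [IO3^-] = 3s.
Ksp = s(3s)^3 = 27s^4
Solving, s = (1.3 × 10^-10/27)^(1/4) = 1.5 × 10^-3 M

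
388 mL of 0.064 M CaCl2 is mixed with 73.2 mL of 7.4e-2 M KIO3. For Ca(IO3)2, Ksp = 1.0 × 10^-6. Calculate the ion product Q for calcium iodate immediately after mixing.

Total volume = 388 + 73.2 = 461.2 mL.
[Ca^2+] = 6.4 × 10^-2 × (388/461.2) = 5.38 × 10^-2 M
[IO3^-] = 7.4 × 10^-2 × (73.2/461.2) = 1.17 × 10^-2 M
Ca(IO3)2(s) ⇌ Ca^2+(aq) + 2 IO3^-(aq), so Q = [Ca^2+][IO3^-]^2
Q = (5.38 × 10^-2)(1.17 x 10^-2)^2 = 7.4 × 10^-6
Q > Ksp, so Ca(IO3)2 will precipitate.

Q = 7.4e-6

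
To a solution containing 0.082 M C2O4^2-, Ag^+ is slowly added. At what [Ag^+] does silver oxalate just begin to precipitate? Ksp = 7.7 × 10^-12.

9.7 × 10^-6 M

Ag2C2O4(s) ⇌ 2 Ag^+ + C2O4^2-
Ksp = [Ag^+]^2[C2O4^2-]
Precipitation begins when Q = Ksp. With [C2O4^2-] = 0.082 M:
7.7 × 10^-12 = (0.082) × [Ag^+]^2
[Ag^+] = (7.7 × 10^-12 / 8.2 × 10^-2)^(1/2) = 9.7 × 10^-6 M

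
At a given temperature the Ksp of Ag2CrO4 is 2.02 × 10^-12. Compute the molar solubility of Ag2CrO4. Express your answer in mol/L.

Ag2CrO4(s) ⇌ 2 Ag^+ + CrO4^2-
Ksp = [Ag^+]^2[CrO4^2-]
If s mol/L of Ag2CrO4 dissolves, [Ag^+] = 2s and [CrO4^2-] = s.
Substituting: Ksp = (2s)^2s = 4s^3
Solving, s = (2.02 × 10^-12/4)^(1/3) = 7.96 × 10^-5 M

s ≈ 7.96e-5 M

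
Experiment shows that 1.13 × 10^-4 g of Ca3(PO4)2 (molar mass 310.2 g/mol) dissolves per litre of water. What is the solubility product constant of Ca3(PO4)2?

Ksp ≈ 6.93 × 10^-31

Molar solubility s = (1.13 x 10^-4 g/L) / (310.2 g/mol) = 3.643 x 10^-7 M.
Ca3(PO4)2(s) ⇌ 3 Ca^2+ + 2 PO4^3-
If s mol/L of Ca3(PO4)2 dissolves, [Ca^2+] = 3s and [PO4^3-] = 2s.
Ksp = [Ca^2+]^3[PO4^3-]^2
So Ksp = (3s)^3 × (2s)^2 = 108s^5
Ksp = 108 × (3.643 × 10^-7)^5 = 6.93 × 10^-31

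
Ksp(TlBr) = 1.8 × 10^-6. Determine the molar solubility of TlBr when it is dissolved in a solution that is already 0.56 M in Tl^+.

s ≈ 3.2 × 10^-6 M

TlBr(s) ⇌ Tl^+(aq) + Br^-(aq)
Ksp = [Tl^+][Br^-]
Let s be the molar solubility in this solution. [Tl^+] = 0.56 + s ≈ 0.56, [Br^-] = s (common-ion effect: Tl^+ is already 0.56 M).
Ksp ≈ 0.56 × s
s = 3.2 × 10^-6 M
Check: s = 3.2 × 10^-6 ≪ 0.56, so the approximation is valid.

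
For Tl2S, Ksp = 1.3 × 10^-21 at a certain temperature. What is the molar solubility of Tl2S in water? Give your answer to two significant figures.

Tl2S(s) <=> 2 Tl^+(aq) + S^2-(aq)
Ksp = [Tl^+]^2[S^2-]
If s mol/L of Tl2S dissolves, [Tl^+] = 2s and [S^2-] = s.
So Ksp = (2s)^2 × s = 4s^3
Solving, s = (1.3 × 10^-21/4)^(1/3) = 6.9 × 10^-8 M

s ≈ 6.9 × 10^-8 M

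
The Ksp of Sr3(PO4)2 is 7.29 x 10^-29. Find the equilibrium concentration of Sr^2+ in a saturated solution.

[Sr^2+] ≈ 2.77 x 10^-6 M

Sr3(PO4)2(s) ⇌ 3 Sr^2+(aq) + 2 PO4^3-(aq)
Ksp = [Sr^2+]^3[PO4^3-]^2
For each mole of Sr3(PO4)2 that dissolves: [Sr^2+] = 3s, [PO4^3-] = 2s.
Ksp = (3s)^3(2s)^2 = 108s^5
s = (7.29 x 10^-29 / 108)^(1/5) = 9.244 × 10^-7 M
[Sr^2+] = 3s = 2.77 x 10^-6 M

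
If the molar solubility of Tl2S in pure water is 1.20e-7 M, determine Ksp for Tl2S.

6.91 × 10^-21

Tl2S(s) ⇌ 2 Tl^+ + S^2-
If s mol/L of Tl2S dissolves, [Tl^+] = 2s and [S^2-] = s.
Ksp = [Tl^+]^2[S^2-]
So Ksp = (2s)^2 × s = 4s^3
With s = 1.20 × 10^-7: Ksp = 6.91 × 10^-21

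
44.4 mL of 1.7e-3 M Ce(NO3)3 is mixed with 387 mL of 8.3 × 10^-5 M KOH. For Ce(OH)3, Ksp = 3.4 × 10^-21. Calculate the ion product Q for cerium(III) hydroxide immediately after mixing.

Total volume = 44.4 + 387 = 431.4 mL.
[Ce^3+] = 1.7 × 10^-3 × (44.4/431.4) = 1.75 × 10^-4 M
[OH^-] = 8.3 x 10^-5 × (387/431.4) = 7.45 × 10^-5 M
Ce(OH)3(s) ⇌ Ce^3+ + 3 OH^-, so Q = [Ce^3+][OH^-]^3
Q = (1.75 × 10^-4)(7.45 × 10^-5)^3 = 7.2 × 10^-17
Q > Ksp, so Ce(OH)3 will precipitate.

7.2e-17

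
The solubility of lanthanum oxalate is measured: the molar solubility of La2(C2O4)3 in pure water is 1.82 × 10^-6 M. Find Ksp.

2.16 x 10^-27

La2(C2O4)3(s) ⇌ 2 La^3+ + 3 C2O4^2-
If s mol/L of La2(C2O4)3 dissolves, [La^3+] = 2s and [C2O4^2-] = 3s.
Ksp = [La^3+]^2[C2O4^2-]^3
Ksp = (2s)^2(3s)^3 = 108s^5
Ksp = 108 × (1.82 × 10^-6)^5 = 2.16 × 10^-27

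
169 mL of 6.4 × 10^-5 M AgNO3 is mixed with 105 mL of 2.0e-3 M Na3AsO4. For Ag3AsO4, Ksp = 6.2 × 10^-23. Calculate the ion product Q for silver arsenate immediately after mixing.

Total volume = 169 + 105 = 274 mL.
[Ag^+] = 6.4 × 10^-5 × (169/274) = 3.95 x 10^-5 M
[AsO4^3-] = 2.0 × 10^-3 × (105/274) = 7.66 × 10^-4 M
Ag3AsO4(s) <=> 3 Ag^+ + AsO4^3-, so Q = [Ag^+]^3[AsO4^3-]
Q = (3.95 x 10^-5)^3(7.66 x 10^-4) = 4.7 x 10^-17
Q > Ksp, so Ag3AsO4 will precipitate.

Q ≈ 4.7 × 10^-17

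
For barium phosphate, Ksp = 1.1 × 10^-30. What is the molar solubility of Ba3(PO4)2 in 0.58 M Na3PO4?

Ba3(PO4)2(s) <=> 3 Ba^2+ + 2 PO4^3-
Ksp = [Ba^2+]^3[PO4^3-]^2
Let s be the molar solubility in this solution. [Ba^2+] = 3s, [PO4^3-] = 0.58 + 2s ≈ 0.58 (common-ion effect: PO4^3- is already 0.58 M).
Ksp ≈ (3s)^3 × (0.58)^2
s = 4.9 x 10^-11 M
Check: 2s = 9.9 × 10^-11 ≪ 0.58, so the approximation is valid.

s = 4.9e-11 M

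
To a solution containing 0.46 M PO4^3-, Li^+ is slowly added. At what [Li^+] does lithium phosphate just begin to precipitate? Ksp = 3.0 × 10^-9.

[Li^+] ≈ 1.9 × 10^-3 M

Li3PO4(s) <=> 3 Li^+(aq) + PO4^3-(aq)
Ksp = [Li^+]^3[PO4^3-]
Precipitation begins when Q = Ksp. With [PO4^3-] = 0.46 M:
3.0 × 10^-9 = (0.46) × [Li^+]^3
[Li^+] = (3.0 × 10^-9 / 4.6 × 10^-1)^(1/3) = 1.9 x 10^-3 M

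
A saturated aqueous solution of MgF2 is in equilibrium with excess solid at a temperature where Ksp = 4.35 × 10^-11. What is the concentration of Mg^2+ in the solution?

MgF2(s) <=> Mg^2+(aq) + 2 F^-(aq)
Ksp = [Mg^2+][F^-]^2
Let s = molar solubility. Then [Mg^2+] = s and [F^-] = 2s.
Substituting: Ksp = s(2s)^2 = 4s^3
Solving, s = (4.35 × 10^-11/4)^(1/3) = 2.216 x 10^-4 M
[Mg^2+] = s = 2.22 × 10^-4 M

[Mg^2+] ≈ 2.22 x 10^-4 M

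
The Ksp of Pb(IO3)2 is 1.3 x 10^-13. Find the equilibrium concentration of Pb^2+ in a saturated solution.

Pb(IO3)2(s) ⇌ Pb^2+ + 2 IO3^-
Ksp = [Pb^2+][IO3^-]^2
With molar solubility s: [Pb^2+] = s, [IO3^-] = 2s.
Ksp = s(2s)^2 = 4s^3
s = (1.3 x 10^-13 / 4)^(1/3) = 3.19 x 10^-5 M
[Pb^2+] = s = 3.2 × 10^-5 M

3.2 × 10^-5 M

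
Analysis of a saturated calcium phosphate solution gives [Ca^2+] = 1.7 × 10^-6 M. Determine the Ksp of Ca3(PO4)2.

Ca3(PO4)2(s) <=> 3 Ca^2+ + 2 PO4^3-
Stoichiometry gives [PO4^3-] = (2/3)[Ca^2+] = 1.13 × 10^-6 M.
Ksp = [Ca^2+]^3[PO4^3-]^2
Ksp = (1.7 x 10^-6)^3 × (1.13 × 10^-6)^2 = 6.3 × 10^-30

Ksp = 6.3 × 10^-30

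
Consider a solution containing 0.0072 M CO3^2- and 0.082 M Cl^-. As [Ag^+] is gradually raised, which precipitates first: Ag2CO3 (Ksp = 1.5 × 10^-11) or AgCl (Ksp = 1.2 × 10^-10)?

Each salt begins to precipitate when Q = Ksp, i.e. when [Ag^+] reaches its threshold.
For Ag2CO3: 1.5 × 10^-11 = 0.0072 × [Ag^+]^2  ⇒  [Ag^+] = 4.6 × 10^-5 M.
For AgCl: 1.2 × 10^-10 = 0.082 × [Ag^+]  ⇒  [Ag^+] = 1.5 × 10^-9 M.
The salt with the lower threshold [Ag^+] precipitates first: AgCl.

AgCl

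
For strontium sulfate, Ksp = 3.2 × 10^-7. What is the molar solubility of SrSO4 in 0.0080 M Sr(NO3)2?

4.0 × 10^-5 M

SrSO4(s) <=> Sr^2+ + SO4^2-
Ksp = [Sr^2+][SO4^2-]
If s mol/L dissolves here, [Sr^2+] = 0.0080 + s ≈ 0.0080, [SO4^2-] = s (common-ion effect: Sr^2+ is already 0.0080 M).
Ksp ≈ 0.0080 × s
s = 4.0 x 10^-5 M
Check: s = 4.0 × 10^-5 ≪ 0.0080, so the approximation is valid.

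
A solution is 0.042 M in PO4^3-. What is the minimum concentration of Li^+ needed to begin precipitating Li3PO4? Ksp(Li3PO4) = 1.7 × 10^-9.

Li3PO4(s) <=> 3 Li^+(aq) + PO4^3-(aq)
Ksp = [Li^+]^3[PO4^3-]
Precipitation begins when Q = Ksp. With [PO4^3-] = 0.042 M:
1.7 × 10^-9 = (0.042) × [Li^+]^3
[Li^+] = (1.7 × 10^-9 / 4.2 × 10^-2)^(1/3) = 3.4 × 10^-3 M

3.4e-3 M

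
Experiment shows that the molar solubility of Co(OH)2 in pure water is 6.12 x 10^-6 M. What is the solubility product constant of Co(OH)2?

Ksp ≈ 9.17 x 10^-16

Co(OH)2(s) ⇌ Co^2+ + 2 OH^-
For each mole of Co(OH)2 that dissolves: [Co^2+] = s, [OH^-] = 2s.
Ksp = [Co^2+][OH^-]^2
Ksp = s(2s)^2 = 4s^3
Ksp = 4 × (6.12 × 10^-6)^3 = 9.17 x 10^-16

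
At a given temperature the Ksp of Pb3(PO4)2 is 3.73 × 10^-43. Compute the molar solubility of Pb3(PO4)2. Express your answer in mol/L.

Pb3(PO4)2(s) <=> 3 Pb^2+(aq) + 2 PO4^3-(aq)
Ksp = [Pb^2+]^3[PO4^3-]^2
For each mole of Pb3(PO4)2 that dissolves: [Pb^2+] = 3s, [PO4^3-] = 2s.
So Ksp = (3s)^3 × (2s)^2 = 108s^5
s^5 = 3.73 × 10^-43 / 108, so s = 1.28 x 10^-9 M

s = 1.28e-9 M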